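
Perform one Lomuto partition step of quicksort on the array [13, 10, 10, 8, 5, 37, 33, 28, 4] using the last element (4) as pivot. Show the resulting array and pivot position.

Lomuto partition with pivot = 4:

Initial array: [13, 10, 10, 8, 5, 37, 33, 28, 4]

arr[0]=13 > 4: no swap
arr[1]=10 > 4: no swap
arr[2]=10 > 4: no swap
arr[3]=8 > 4: no swap
arr[4]=5 > 4: no swap
arr[5]=37 > 4: no swap
arr[6]=33 > 4: no swap
arr[7]=28 > 4: no swap

Place pivot at position 0: [4, 10, 10, 8, 5, 37, 33, 28, 13]
Pivot position: 0

After partitioning with pivot 4, the array becomes [4, 10, 10, 8, 5, 37, 33, 28, 13]. The pivot is placed at index 0. All elements to the left of the pivot are <= 4, and all elements to the right are > 4.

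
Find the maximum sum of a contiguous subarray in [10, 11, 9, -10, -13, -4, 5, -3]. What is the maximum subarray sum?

Using Kadane's algorithm on [10, 11, 9, -10, -13, -4, 5, -3]:

Scanning through the array:
Position 1 (value 11): max_ending_here = 21, max_so_far = 21
Position 2 (value 9): max_ending_here = 30, max_so_far = 30
Position 3 (value -10): max_ending_here = 20, max_so_far = 30
Position 4 (value -13): max_ending_here = 7, max_so_far = 30
Position 5 (value -4): max_ending_here = 3, max_so_far = 30
Position 6 (value 5): max_ending_here = 8, max_so_far = 30
Position 7 (value -3): max_ending_here = 5, max_so_far = 30

Maximum subarray: [10, 11, 9]
Maximum sum: 30

The maximum subarray is [10, 11, 9] with sum 30. This subarray runs from index 0 to index 2.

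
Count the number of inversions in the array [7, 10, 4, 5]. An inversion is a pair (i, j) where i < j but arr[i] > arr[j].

Finding inversions in [7, 10, 4, 5]:

(0, 2): arr[0]=7 > arr[2]=4
(0, 3): arr[0]=7 > arr[3]=5
(1, 2): arr[1]=10 > arr[2]=4
(1, 3): arr[1]=10 > arr[3]=5

Total inversions: 4

The array has 4 inversion(s): (0,2), (0,3), (1,2), (1,3). Each pair (i,j) satisfies i < j and arr[i] > arr[j].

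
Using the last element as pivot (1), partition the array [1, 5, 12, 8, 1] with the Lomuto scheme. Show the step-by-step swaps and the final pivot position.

Lomuto partition with pivot = 1:

Initial array: [1, 5, 12, 8, 1]

arr[0]=1 <= 1: swap with position 0, array becomes [1, 5, 12, 8, 1]
arr[1]=5 > 1: no swap
arr[2]=12 > 1: no swap
arr[3]=8 > 1: no swap

Place pivot at position 1: [1, 1, 12, 8, 5]
Pivot position: 1

After partitioning with pivot 1, the array becomes [1, 1, 12, 8, 5]. The pivot is placed at index 1. All elements to the left of the pivot are <= 1, and all elements to the right are > 1.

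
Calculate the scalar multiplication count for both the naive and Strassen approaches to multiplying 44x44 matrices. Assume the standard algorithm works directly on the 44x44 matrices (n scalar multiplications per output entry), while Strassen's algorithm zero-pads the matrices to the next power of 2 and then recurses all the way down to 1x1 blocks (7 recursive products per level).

Matrix multiplication for 44x44 matrices:

Strassen's algorithm requires power-of-2 dimensions. Pad 44x44 to 64x64 (next power of 2).

Standard algorithm: 44^3 = 85184 multiplications
Strassen's algorithm: 7^(log2(64)) = 7^6 = 117649 multiplications
Difference: 85184 - 117649 = -32465 (Strassen uses MORE here due to padding overhead — for small or just-over-power-of-2 n, padding can outweigh the per-level savings)

Standard: 85184 multiplications (44^3). Strassen: 117649 multiplications (7^6, after padding to 64x64). Strassen reduces 8 recursive multiplications to 7 at each level.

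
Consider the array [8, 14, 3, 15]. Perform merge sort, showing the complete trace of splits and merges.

Merge sort trace:

Split: [8, 14, 3, 15] -> [8, 14] and [3, 15]
  Split: [8, 14] -> [8] and [14]
  Merge: [8] + [14] -> [8, 14]
  Split: [3, 15] -> [3] and [15]
  Merge: [3] + [15] -> [3, 15]
Merge: [8, 14] + [3, 15] -> [3, 8, 14, 15]

Final sorted array: [3, 8, 14, 15]

The merge sort proceeds by recursively splitting the array and merging sorted halves.
After all merges, the sorted array is [3, 8, 14, 15].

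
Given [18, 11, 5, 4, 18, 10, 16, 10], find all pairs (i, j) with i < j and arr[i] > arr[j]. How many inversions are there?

Finding inversions in [18, 11, 5, 4, 18, 10, 16, 10]:

(0, 1): arr[0]=18 > arr[1]=11
(0, 2): arr[0]=18 > arr[2]=5
(0, 3): arr[0]=18 > arr[3]=4
(0, 5): arr[0]=18 > arr[5]=10
(0, 6): arr[0]=18 > arr[6]=16
(0, 7): arr[0]=18 > arr[7]=10
(1, 2): arr[1]=11 > arr[2]=5
(1, 3): arr[1]=11 > arr[3]=4
(1, 5): arr[1]=11 > arr[5]=10
(1, 7): arr[1]=11 > arr[7]=10
(2, 3): arr[2]=5 > arr[3]=4
(4, 5): arr[4]=18 > arr[5]=10
(4, 6): arr[4]=18 > arr[6]=16
(4, 7): arr[4]=18 > arr[7]=10
(6, 7): arr[6]=16 > arr[7]=10

Total inversions: 15

The array has 15 inversion(s): (0,1), (0,2), (0,3), (0,5), (0,6), (0,7), (1,2), (1,3), (1,5), (1,7), (2,3), (4,5), (4,6), (4,7), (6,7). Each pair (i,j) satisfies i < j and arr[i] > arr[j].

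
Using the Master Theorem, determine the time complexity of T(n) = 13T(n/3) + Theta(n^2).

Master Theorem for T(n) = 13T(n/3) + O(n^2):

a = 13, b = 3, c = 2
log_b(a) = log_3(13) = 2.3347

Case 1: c = 2 < log_3(13) = 2.3347
T(n) = O(n^(log_3 13))

For T(n) = 13T(n/3) + O(n^2): log_3(13) = 2.3347. This is Case 1 of the Master Theorem (c < log_b(a), work dominated by leaves), giving O(n^(log_3 13)).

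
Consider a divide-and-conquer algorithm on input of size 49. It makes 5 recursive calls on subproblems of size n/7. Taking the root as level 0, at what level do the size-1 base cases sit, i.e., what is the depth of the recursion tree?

For divide and conquer with division factor 7:

Problem sizes at each level:
Level 0: 49
Level 1: 7
Level 2: 1

The root is level 0 and the size-1 base case is level 2 (the tree spans levels 0 through 2, i.e. 3 levels counting the root), so the depth is the number of divisions: log_7(49) = 2

The recursion tree depth is log_7(49) = 2. At each level, the problem size is divided by 7, so it takes 2 divisions to reduce to a base case of size 1. The algorithm makes 5 recursive calls at each level.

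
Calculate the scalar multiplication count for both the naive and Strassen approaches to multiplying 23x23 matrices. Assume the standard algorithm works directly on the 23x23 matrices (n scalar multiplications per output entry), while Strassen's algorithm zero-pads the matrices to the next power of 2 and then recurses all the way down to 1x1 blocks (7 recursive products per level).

Matrix multiplication for 23x23 matrices:

Strassen's algorithm requires power-of-2 dimensions. Pad 23x23 to 32x32 (next power of 2).

Standard algorithm: 23^3 = 12167 multiplications
Strassen's algorithm: 7^(log2(32)) = 7^5 = 16807 multiplications
Difference: 12167 - 16807 = -4640 (Strassen uses MORE here due to padding overhead — for small or just-over-power-of-2 n, padding can outweigh the per-level savings)

Standard: 12167 multiplications (23^3). Strassen: 16807 multiplications (7^5, after padding to 32x32). Strassen reduces 8 recursive multiplications to 7 at each level.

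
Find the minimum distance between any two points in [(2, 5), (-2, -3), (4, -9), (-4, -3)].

Computing all pairwise distances among 4 points:

d((2, 5), (-2, -3)) = 8.9443
d((2, 5), (4, -9)) = 14.1421
d((2, 5), (-4, -3)) = 10.0
d((-2, -3), (4, -9)) = 8.4853
d((-2, -3), (-4, -3)) = 2.0 <-- minimum
d((4, -9), (-4, -3)) = 10.0

Closest pair: (-2, -3) and (-4, -3) with distance 2.0

The closest pair is (-2, -3) and (-4, -3) with Euclidean distance 2.0. For 4 points, brute-force pairwise comparison is shown above. For large n, the divide-and-conquer algorithm (sort by x, recurse on halves, check the dividing strip) achieves O(n log n).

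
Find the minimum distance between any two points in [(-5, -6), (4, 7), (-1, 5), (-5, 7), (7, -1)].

Computing all pairwise distances among 5 points:

d((-5, -6), (4, 7)) = 15.8114
d((-5, -6), (-1, 5)) = 11.7047
d((-5, -6), (-5, 7)) = 13.0
d((-5, -6), (7, -1)) = 13.0
d((4, 7), (-1, 5)) = 5.3852
d((4, 7), (-5, 7)) = 9.0
d((4, 7), (7, -1)) = 8.544
d((-1, 5), (-5, 7)) = 4.4721 <-- minimum
d((-1, 5), (7, -1)) = 10.0
d((-5, 7), (7, -1)) = 14.4222

Closest pair: (-1, 5) and (-5, 7) with distance 4.4721

The closest pair is (-1, 5) and (-5, 7) with Euclidean distance 4.4721. For 5 points, brute-force pairwise comparison is shown above. For large n, the divide-and-conquer algorithm (sort by x, recurse on halves, check the dividing strip) achieves O(n log n).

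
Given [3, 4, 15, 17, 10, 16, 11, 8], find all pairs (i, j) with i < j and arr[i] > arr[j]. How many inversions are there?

Finding inversions in [3, 4, 15, 17, 10, 16, 11, 8]:

(2, 4): arr[2]=15 > arr[4]=10
(2, 6): arr[2]=15 > arr[6]=11
(2, 7): arr[2]=15 > arr[7]=8
(3, 4): arr[3]=17 > arr[4]=10
(3, 5): arr[3]=17 > arr[5]=16
(3, 6): arr[3]=17 > arr[6]=11
(3, 7): arr[3]=17 > arr[7]=8
(4, 7): arr[4]=10 > arr[7]=8
(5, 6): arr[5]=16 > arr[6]=11
(5, 7): arr[5]=16 > arr[7]=8
(6, 7): arr[6]=11 > arr[7]=8

Total inversions: 11

The array has 11 inversion(s): (2,4), (2,6), (2,7), (3,4), (3,5), (3,6), (3,7), (4,7), (5,6), (5,7), (6,7). Each pair (i,j) satisfies i < j and arr[i] > arr[j].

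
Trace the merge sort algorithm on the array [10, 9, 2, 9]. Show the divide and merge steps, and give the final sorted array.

Merge sort trace:

Split: [10, 9, 2, 9] -> [10, 9] and [2, 9]
  Split: [10, 9] -> [10] and [9]
  Merge: [10] + [9] -> [9, 10]
  Split: [2, 9] -> [2] and [9]
  Merge: [2] + [9] -> [2, 9]
Merge: [9, 10] + [2, 9] -> [2, 9, 9, 10]

Final sorted array: [2, 9, 9, 10]

The merge sort proceeds by recursively splitting the array and merging sorted halves.
After all merges, the sorted array is [2, 9, 9, 10].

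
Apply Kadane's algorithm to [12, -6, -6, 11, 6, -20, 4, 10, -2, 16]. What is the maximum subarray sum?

Using Kadane's algorithm on [12, -6, -6, 11, 6, -20, 4, 10, -2, 16]:

Scanning through the array:
Position 1 (value -6): max_ending_here = 6, max_so_far = 12
Position 2 (value -6): max_ending_here = 0, max_so_far = 12
Position 3 (value 11): max_ending_here = 11, max_so_far = 12
Position 4 (value 6): max_ending_here = 17, max_so_far = 17
Position 5 (value -20): max_ending_here = -3, max_so_far = 17
Position 6 (value 4): max_ending_here = 4, max_so_far = 17
Position 7 (value 10): max_ending_here = 14, max_so_far = 17
Position 8 (value -2): max_ending_here = 12, max_so_far = 17
Position 9 (value 16): max_ending_here = 28, max_so_far = 28

Maximum subarray: [4, 10, -2, 16]
Maximum sum: 28

The maximum subarray is [4, 10, -2, 16] with sum 28. This subarray runs from index 6 to index 9.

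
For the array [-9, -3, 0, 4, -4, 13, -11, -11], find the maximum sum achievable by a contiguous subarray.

Using Kadane's algorithm on [-9, -3, 0, 4, -4, 13, -11, -11]:

Scanning through the array:
Position 1 (value -3): max_ending_here = -3, max_so_far = -3
Position 2 (value 0): max_ending_here = 0, max_so_far = 0
Position 3 (value 4): max_ending_here = 4, max_so_far = 4
Position 4 (value -4): max_ending_here = 0, max_so_far = 4
Position 5 (value 13): max_ending_here = 13, max_so_far = 13
Position 6 (value -11): max_ending_here = 2, max_so_far = 13
Position 7 (value -11): max_ending_here = -9, max_so_far = 13

Maximum subarray: [0, 4, -4, 13]
Maximum sum: 13

The maximum subarray is [0, 4, -4, 13] with sum 13. This subarray runs from index 2 to index 5.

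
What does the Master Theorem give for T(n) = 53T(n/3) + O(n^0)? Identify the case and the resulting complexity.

Master Theorem for T(n) = 53T(n/3) + O(n^0):

a = 53, b = 3, c = 0
log_b(a) = log_3(53) = 3.6139

Case 1: c = 0 < log_3(53) = 3.6139
T(n) = O(n^(log_3 53))

For T(n) = 53T(n/3) + O(n^0): log_3(53) = 3.6139. This is Case 1 of the Master Theorem (c < log_b(a), work dominated by leaves), giving O(n^(log_3 53)).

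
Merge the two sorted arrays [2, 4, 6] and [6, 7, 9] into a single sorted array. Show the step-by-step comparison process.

Merging process:

Compare 2 vs 6: take 2 from left. Merged: [2]
Compare 4 vs 6: take 4 from left. Merged: [2, 4]
Compare 6 vs 6: take 6 from left. Merged: [2, 4, 6]
Append remaining from right: [6, 7, 9]. Merged: [2, 4, 6, 6, 7, 9]

Final merged array: [2, 4, 6, 6, 7, 9]
Total comparisons: 3

The merged array is [2, 4, 6, 6, 7, 9], requiring 3 comparisons. The merge step runs in O(n) time where n is the total number of elements.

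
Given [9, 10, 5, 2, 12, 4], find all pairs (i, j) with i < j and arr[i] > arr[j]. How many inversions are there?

Finding inversions in [9, 10, 5, 2, 12, 4]:

(0, 2): arr[0]=9 > arr[2]=5
(0, 3): arr[0]=9 > arr[3]=2
(0, 5): arr[0]=9 > arr[5]=4
(1, 2): arr[1]=10 > arr[2]=5
(1, 3): arr[1]=10 > arr[3]=2
(1, 5): arr[1]=10 > arr[5]=4
(2, 3): arr[2]=5 > arr[3]=2
(2, 5): arr[2]=5 > arr[5]=4
(4, 5): arr[4]=12 > arr[5]=4

Total inversions: 9

The array has 9 inversion(s): (0,2), (0,3), (0,5), (1,2), (1,3), (1,5), (2,3), (2,5), (4,5). Each pair (i,j) satisfies i < j and arr[i] > arr[j].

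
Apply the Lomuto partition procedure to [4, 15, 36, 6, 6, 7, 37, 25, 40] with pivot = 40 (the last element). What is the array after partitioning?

Lomuto partition with pivot = 40:

Initial array: [4, 15, 36, 6, 6, 7, 37, 25, 40]

arr[0]=4 <= 40: swap with position 0, array becomes [4, 15, 36, 6, 6, 7, 37, 25, 40]
arr[1]=15 <= 40: swap with position 1, array becomes [4, 15, 36, 6, 6, 7, 37, 25, 40]
arr[2]=36 <= 40: swap with position 2, array becomes [4, 15, 36, 6, 6, 7, 37, 25, 40]
arr[3]=6 <= 40: swap with position 3, array becomes [4, 15, 36, 6, 6, 7, 37, 25, 40]
arr[4]=6 <= 40: swap with position 4, array becomes [4, 15, 36, 6, 6, 7, 37, 25, 40]
arr[5]=7 <= 40: swap with position 5, array becomes [4, 15, 36, 6, 6, 7, 37, 25, 40]
arr[6]=37 <= 40: swap with position 6, array becomes [4, 15, 36, 6, 6, 7, 37, 25, 40]
arr[7]=25 <= 40: swap with position 7, array becomes [4, 15, 36, 6, 6, 7, 37, 25, 40]

Place pivot at position 8: [4, 15, 36, 6, 6, 7, 37, 25, 40]
Pivot position: 8

After partitioning with pivot 40, the array becomes [4, 15, 36, 6, 6, 7, 37, 25, 40]. The pivot is placed at index 8. All elements to the left of the pivot are <= 40, and all elements to the right are > 40.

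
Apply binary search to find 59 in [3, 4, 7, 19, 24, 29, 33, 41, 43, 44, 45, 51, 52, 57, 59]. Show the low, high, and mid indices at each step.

Binary search for 59 in [3, 4, 7, 19, 24, 29, 33, 41, 43, 44, 45, 51, 52, 57, 59]:

lo=0, hi=14, mid=7, arr[mid]=41 -> 41 < 59, search right half
lo=8, hi=14, mid=11, arr[mid]=51 -> 51 < 59, search right half
lo=12, hi=14, mid=13, arr[mid]=57 -> 57 < 59, search right half
lo=14, hi=14, mid=14, arr[mid]=59 -> Found target at index 14!

Binary search finds 59 at index 14 after 4 comparisons. The search repeatedly halves the search space by comparing with the middle element.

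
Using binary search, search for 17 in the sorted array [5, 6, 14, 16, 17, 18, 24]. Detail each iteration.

Binary search for 17 in [5, 6, 14, 16, 17, 18, 24]:

lo=0, hi=6, mid=3, arr[mid]=16 -> 16 < 17, search right half
lo=4, hi=6, mid=5, arr[mid]=18 -> 18 > 17, search left half
lo=4, hi=4, mid=4, arr[mid]=17 -> Found target at index 4!

Binary search finds 17 at index 4 after 3 comparisons. The search repeatedly halves the search space by comparing with the middle element.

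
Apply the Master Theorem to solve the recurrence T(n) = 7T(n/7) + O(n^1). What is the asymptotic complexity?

Master Theorem for T(n) = 7T(n/7) + O(n^1):

a = 7, b = 7, c = 1
log_b(a) = log_7(7) = 1.0000

Case 2: c = 1 = log_7(7) = 1.0000
T(n) = O(n^1 log n) = O(n log n)

For T(n) = 7T(n/7) + O(n^1): log_7(7) = 1.0000. This is Case 2 of the Master Theorem (c = log_b(a), equal work at all levels), giving O(n log n).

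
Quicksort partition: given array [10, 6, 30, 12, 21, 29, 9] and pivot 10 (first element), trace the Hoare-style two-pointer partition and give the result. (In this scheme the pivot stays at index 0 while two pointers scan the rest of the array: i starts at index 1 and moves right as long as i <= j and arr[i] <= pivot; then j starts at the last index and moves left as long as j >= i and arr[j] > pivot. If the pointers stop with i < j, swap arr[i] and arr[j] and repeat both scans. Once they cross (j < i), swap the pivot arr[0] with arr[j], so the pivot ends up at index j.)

Hoare-style two-pointer partition with pivot = 10:

Initial array: [10, 6, 30, 12, 21, 29, 9]

Pointers start at i = 1, j = 6.
i stops at index 2 (arr[2]=30 > 10), j stops at index 6 (arr[6]=9 <= 10): swap arr[2] and arr[6], array becomes [10, 6, 9, 12, 21, 29, 30]
i ends at 3, j ends at 2: the pointers have crossed (j < i), so scanning stops.

Swap pivot arr[0] with arr[2] to place pivot at position 2: [9, 6, 10, 12, 21, 29, 30]
Pivot position: 2

After partitioning with pivot 10, the array becomes [9, 6, 10, 12, 21, 29, 30]. The pivot is placed at index 2. All elements to the left of the pivot are <= 10, and all elements to the right are > 10.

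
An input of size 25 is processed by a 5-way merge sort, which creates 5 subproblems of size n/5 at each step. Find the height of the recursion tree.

For divide and conquer with division factor 5:

Problem sizes at each level:
Level 0: 25
Level 1: 5
Level 2: 1

The root is level 0 and the size-1 base case is level 2 (the tree spans levels 0 through 2, i.e. 3 levels counting the root), so the depth is the number of divisions: log_5(25) = 2

The recursion tree depth is log_5(25) = 2. At each level, the problem size is divided by 5, so it takes 2 divisions to reduce to a base case of size 1. The algorithm makes 5 recursive calls at each level.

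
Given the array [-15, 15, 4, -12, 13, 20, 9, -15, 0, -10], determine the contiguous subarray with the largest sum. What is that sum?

Using Kadane's algorithm on [-15, 15, 4, -12, 13, 20, 9, -15, 0, -10]:

Scanning through the array:
Position 1 (value 15): max_ending_here = 15, max_so_far = 15
Position 2 (value 4): max_ending_here = 19, max_so_far = 19
Position 3 (value -12): max_ending_here = 7, max_so_far = 19
Position 4 (value 13): max_ending_here = 20, max_so_far = 20
Position 5 (value 20): max_ending_here = 40, max_so_far = 40
Position 6 (value 9): max_ending_here = 49, max_so_far = 49
Position 7 (value -15): max_ending_here = 34, max_so_far = 49
Position 8 (value 0): max_ending_here = 34, max_so_far = 49
Position 9 (value -10): max_ending_here = 24, max_so_far = 49

Maximum subarray: [15, 4, -12, 13, 20, 9]
Maximum sum: 49

The maximum subarray is [15, 4, -12, 13, 20, 9] with sum 49. This subarray runs from index 1 to index 6.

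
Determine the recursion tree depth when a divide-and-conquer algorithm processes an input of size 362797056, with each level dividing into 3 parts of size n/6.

For divide and conquer with division factor 6:

Problem sizes at each level:
Level 0: 362797056
Level 1: 60466176
Level 2: 10077696
Level 3: 1679616
Level 4: 279936
Level 5: 46656
Level 6: 7776
Level 7: 1296
Level 8: 216
Level 9: 36
Level 10: 6
Level 11: 1

The root is level 0 and the size-1 base case is level 11 (the tree spans levels 0 through 11, i.e. 12 levels counting the root), so the depth is the number of divisions: log_6(362797056) = 11

The recursion tree depth is log_6(362797056) = 11. At each level, the problem size is divided by 6, so it takes 11 divisions to reduce to a base case of size 1. The algorithm makes 3 recursive calls at each level.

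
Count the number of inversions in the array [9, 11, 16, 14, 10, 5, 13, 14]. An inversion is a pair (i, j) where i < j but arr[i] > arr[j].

Finding inversions in [9, 11, 16, 14, 10, 5, 13, 14]:

(0, 5): arr[0]=9 > arr[5]=5
(1, 4): arr[1]=11 > arr[4]=10
(1, 5): arr[1]=11 > arr[5]=5
(2, 3): arr[2]=16 > arr[3]=14
(2, 4): arr[2]=16 > arr[4]=10
(2, 5): arr[2]=16 > arr[5]=5
(2, 6): arr[2]=16 > arr[6]=13
(2, 7): arr[2]=16 > arr[7]=14
(3, 4): arr[3]=14 > arr[4]=10
(3, 5): arr[3]=14 > arr[5]=5
(3, 6): arr[3]=14 > arr[6]=13
(4, 5): arr[4]=10 > arr[5]=5

Total inversions: 12

The array has 12 inversion(s): (0,5), (1,4), (1,5), (2,3), (2,4), (2,5), (2,6), (2,7), (3,4), (3,5), (3,6), (4,5). Each pair (i,j) satisfies i < j and arr[i] > arr[j].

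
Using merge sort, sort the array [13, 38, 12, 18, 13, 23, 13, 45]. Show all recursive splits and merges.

Merge sort trace:

Split: [13, 38, 12, 18, 13, 23, 13, 45] -> [13, 38, 12, 18] and [13, 23, 13, 45]
  Split: [13, 38, 12, 18] -> [13, 38] and [12, 18]
    Split: [13, 38] -> [13] and [38]
    Merge: [13] + [38] -> [13, 38]
    Split: [12, 18] -> [12] and [18]
    Merge: [12] + [18] -> [12, 18]
  Merge: [13, 38] + [12, 18] -> [12, 13, 18, 38]
  Split: [13, 23, 13, 45] -> [13, 23] and [13, 45]
    Split: [13, 23] -> [13] and [23]
    Merge: [13] + [23] -> [13, 23]
    Split: [13, 45] -> [13] and [45]
    Merge: [13] + [45] -> [13, 45]
  Merge: [13, 23] + [13, 45] -> [13, 13, 23, 45]
Merge: [12, 13, 18, 38] + [13, 13, 23, 45] -> [12, 13, 13, 13, 18, 23, 38, 45]

Final sorted array: [12, 13, 13, 13, 18, 23, 38, 45]

The merge sort proceeds by recursively splitting the array and merging sorted halves.
After all merges, the sorted array is [12, 13, 13, 13, 18, 23, 38, 45].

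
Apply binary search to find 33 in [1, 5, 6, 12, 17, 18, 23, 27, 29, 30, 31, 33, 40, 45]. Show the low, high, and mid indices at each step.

Binary search for 33 in [1, 5, 6, 12, 17, 18, 23, 27, 29, 30, 31, 33, 40, 45]:

lo=0, hi=13, mid=6, arr[mid]=23 -> 23 < 33, search right half
lo=7, hi=13, mid=10, arr[mid]=31 -> 31 < 33, search right half
lo=11, hi=13, mid=12, arr[mid]=40 -> 40 > 33, search left half
lo=11, hi=11, mid=11, arr[mid]=33 -> Found target at index 11!

Binary search finds 33 at index 11 after 4 comparisons. The search repeatedly halves the search space by comparing with the middle element.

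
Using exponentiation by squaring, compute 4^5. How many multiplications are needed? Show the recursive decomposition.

Computing 4^5 by squaring (build up from 4^1; each line after the first costs one multiplication):

4^1 = 4
4^2 = (4^1)^2 = 4^2 = 16
4^4 = (4^2)^2 = 16^2 = 256
4^5 = 4 * 4^4 = 4 * 256 = 1024

Result: 1024
Multiplications needed: 3 (3 lines after 4^1)

4^5 = 1024. Using exponentiation by squaring, this requires 3 multiplications. The key idea: if the exponent is even, square the half-power; if odd, multiply by the base once.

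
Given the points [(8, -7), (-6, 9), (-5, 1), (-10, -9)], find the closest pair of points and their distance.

Computing all pairwise distances among 4 points:

d((8, -7), (-6, 9)) = 21.2603
d((8, -7), (-5, 1)) = 15.2643
d((8, -7), (-10, -9)) = 18.1108
d((-6, 9), (-5, 1)) = 8.0623 <-- minimum
d((-6, 9), (-10, -9)) = 18.4391
d((-5, 1), (-10, -9)) = 11.1803

Closest pair: (-6, 9) and (-5, 1) with distance 8.0623

The closest pair is (-6, 9) and (-5, 1) with Euclidean distance 8.0623. For 4 points, brute-force pairwise comparison is shown above. For large n, the divide-and-conquer algorithm (sort by x, recurse on halves, check the dividing strip) achieves O(n log n).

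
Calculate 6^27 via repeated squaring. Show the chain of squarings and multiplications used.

Computing 6^27 by squaring (build up from 6^1; each line after the first costs one multiplication):

6^1 = 6
6^2 = (6^1)^2 = 6^2 = 36
6^3 = 6 * 6^2 = 6 * 36 = 216
6^6 = (6^3)^2 = 216^2 = 46656
6^12 = (6^6)^2 = 46656^2 = 2176782336
6^13 = 6 * 6^12 = 6 * 2176782336 = 13060694016
6^26 = (6^13)^2 = 13060694016^2 = 170581728179578208256
6^27 = 6 * 6^26 = 6 * 170581728179578208256 = 1023490369077469249536

Result: 1023490369077469249536
Multiplications needed: 7 (7 lines after 6^1)

6^27 = 1023490369077469249536. Using exponentiation by squaring, this requires 7 multiplications. The key idea: if the exponent is even, square the half-power; if odd, multiply by the base once.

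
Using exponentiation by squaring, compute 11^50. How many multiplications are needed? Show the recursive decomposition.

Computing 11^50 by squaring (build up from 11^1; each line after the first costs one multiplication):

11^1 = 11
11^2 = (11^1)^2 = 11^2 = 121
11^3 = 11 * 11^2 = 11 * 121 = 1331
11^6 = (11^3)^2 = 1331^2 = 1771561
11^12 = (11^6)^2 = 1771561^2 = 3138428376721
11^24 = (11^12)^2 = 3138428376721^2 = 9849732675807611094711841
11^25 = 11 * 11^24 = 11 * 9849732675807611094711841 = 108347059433883722041830251
11^50 = (11^25)^2 = 108347059433883722041830251^2 = 11739085287969531650666649599035831993898213898723001

Result: 11739085287969531650666649599035831993898213898723001
Multiplications needed: 7 (7 lines after 11^1)

11^50 = 11739085287969531650666649599035831993898213898723001. Using exponentiation by squaring, this requires 7 multiplications. The key idea: if the exponent is even, square the half-power; if odd, multiply by the base once.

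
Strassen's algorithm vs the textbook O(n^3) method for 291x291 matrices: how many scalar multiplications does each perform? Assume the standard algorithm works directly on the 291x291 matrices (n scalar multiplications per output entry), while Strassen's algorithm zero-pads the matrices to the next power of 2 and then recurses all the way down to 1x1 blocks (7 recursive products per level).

Matrix multiplication for 291x291 matrices:

Strassen's algorithm requires power-of-2 dimensions. Pad 291x291 to 512x512 (next power of 2).

Standard algorithm: 291^3 = 24642171 multiplications
Strassen's algorithm: 7^(log2(512)) = 7^9 = 40353607 multiplications
Difference: 24642171 - 40353607 = -15711436 (Strassen uses MORE here due to padding overhead — for small or just-over-power-of-2 n, padding can outweigh the per-level savings)

Standard: 24642171 multiplications (291^3). Strassen: 40353607 multiplications (7^9, after padding to 512x512). Strassen reduces 8 recursive multiplications to 7 at each level.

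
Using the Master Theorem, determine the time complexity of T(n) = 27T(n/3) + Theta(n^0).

Master Theorem for T(n) = 27T(n/3) + O(n^0):

a = 27, b = 3, c = 0
log_b(a) = log_3(27) = 3.0000

Case 1: c = 0 < log_3(27) = 3.0000
T(n) = O(n^(log_3 27)) = O(n^3)

For T(n) = 27T(n/3) + O(n^0): log_3(27) = 3.0000. This is Case 1 of the Master Theorem (c < log_b(a), work dominated by leaves), giving O(n^3).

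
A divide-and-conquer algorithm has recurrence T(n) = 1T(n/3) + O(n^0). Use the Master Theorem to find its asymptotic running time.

Master Theorem for T(n) = 1T(n/3) + O(n^0):

a = 1, b = 3, c = 0
log_b(a) = log_3(1) = 0.0000

Case 2: c = 0 = log_3(1) = 0.0000
T(n) = O(n^0 log n) = O(log n)

For T(n) = 1T(n/3) + O(n^0): log_3(1) = 0.0000. This is Case 2 of the Master Theorem (c = log_b(a), equal work at all levels), giving O(log n).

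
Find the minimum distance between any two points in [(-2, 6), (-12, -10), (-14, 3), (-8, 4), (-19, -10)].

Computing all pairwise distances among 5 points:

d((-2, 6), (-12, -10)) = 18.868
d((-2, 6), (-14, 3)) = 12.3693
d((-2, 6), (-8, 4)) = 6.3246
d((-2, 6), (-19, -10)) = 23.3452
d((-12, -10), (-14, 3)) = 13.1529
d((-12, -10), (-8, 4)) = 14.5602
d((-12, -10), (-19, -10)) = 7.0
d((-14, 3), (-8, 4)) = 6.0828 <-- minimum
d((-14, 3), (-19, -10)) = 13.9284
d((-8, 4), (-19, -10)) = 17.8045

Closest pair: (-14, 3) and (-8, 4) with distance 6.0828

The closest pair is (-14, 3) and (-8, 4) with Euclidean distance 6.0828. For 5 points, brute-force pairwise comparison is shown above. For large n, the divide-and-conquer algorithm (sort by x, recurse on halves, check the dividing strip) achieves O(n log n).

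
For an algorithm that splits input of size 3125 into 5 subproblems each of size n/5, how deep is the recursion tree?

For divide and conquer with division factor 5:

Problem sizes at each level:
Level 0: 3125
Level 1: 625
Level 2: 125
Level 3: 25
Level 4: 5
Level 5: 1

The root is level 0 and the size-1 base case is level 5 (the tree spans levels 0 through 5, i.e. 6 levels counting the root), so the depth is the number of divisions: log_5(3125) = 5

The recursion tree depth is log_5(3125) = 5. At each level, the problem size is divided by 5, so it takes 5 divisions to reduce to a base case of size 1. The algorithm makes 5 recursive calls at each level.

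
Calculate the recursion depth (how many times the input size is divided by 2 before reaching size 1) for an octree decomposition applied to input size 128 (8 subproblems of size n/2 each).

For divide and conquer with division factor 2:

Problem sizes at each level:
Level 0: 128
Level 1: 64
Level 2: 32
Level 3: 16
Level 4: 8
Level 5: 4
Level 6: 2
Level 7: 1

The root is level 0 and the size-1 base case is level 7 (the tree spans levels 0 through 7, i.e. 8 levels counting the root), so the depth is the number of divisions: log_2(128) = 7

The recursion tree depth is log_2(128) = 7. At each level, the problem size is divided by 2, so it takes 7 divisions to reduce to a base case of size 1. The algorithm makes 8 recursive calls at each level.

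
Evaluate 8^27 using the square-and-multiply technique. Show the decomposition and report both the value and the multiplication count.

Computing 8^27 by squaring (build up from 8^1; each line after the first costs one multiplication):

8^1 = 8
8^2 = (8^1)^2 = 8^2 = 64
8^3 = 8 * 8^2 = 8 * 64 = 512
8^6 = (8^3)^2 = 512^2 = 262144
8^12 = (8^6)^2 = 262144^2 = 68719476736
8^13 = 8 * 8^12 = 8 * 68719476736 = 549755813888
8^26 = (8^13)^2 = 549755813888^2 = 302231454903657293676544
8^27 = 8 * 8^26 = 8 * 302231454903657293676544 = 2417851639229258349412352

Result: 2417851639229258349412352
Multiplications needed: 7 (7 lines after 8^1)

8^27 = 2417851639229258349412352. Using exponentiation by squaring, this requires 7 multiplications. The key idea: if the exponent is even, square the half-power; if odd, multiply by the base once.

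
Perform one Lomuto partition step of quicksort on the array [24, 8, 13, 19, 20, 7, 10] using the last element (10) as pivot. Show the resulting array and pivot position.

Lomuto partition with pivot = 10:

Initial array: [24, 8, 13, 19, 20, 7, 10]

arr[0]=24 > 10: no swap
arr[1]=8 <= 10: swap with position 0, array becomes [8, 24, 13, 19, 20, 7, 10]
arr[2]=13 > 10: no swap
arr[3]=19 > 10: no swap
arr[4]=20 > 10: no swap
arr[5]=7 <= 10: swap with position 1, array becomes [8, 7, 13, 19, 20, 24, 10]

Place pivot at position 2: [8, 7, 10, 19, 20, 24, 13]
Pivot position: 2

After partitioning with pivot 10, the array becomes [8, 7, 10, 19, 20, 24, 13]. The pivot is placed at index 2. All elements to the left of the pivot are <= 10, and all elements to the right are > 10.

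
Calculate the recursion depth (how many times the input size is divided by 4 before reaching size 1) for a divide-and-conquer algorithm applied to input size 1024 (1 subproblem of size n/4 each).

For divide and conquer with division factor 4:

Problem sizes at each level:
Level 0: 1024
Level 1: 256
Level 2: 64
Level 3: 16
Level 4: 4
Level 5: 1

The root is level 0 and the size-1 base case is level 5 (the tree spans levels 0 through 5, i.e. 6 levels counting the root), so the depth is the number of divisions: log_4(1024) = 5

The recursion tree depth is log_4(1024) = 5. At each level, the problem size is divided by 4, so it takes 5 divisions to reduce to a base case of size 1. The algorithm makes 1 recursive call at each level.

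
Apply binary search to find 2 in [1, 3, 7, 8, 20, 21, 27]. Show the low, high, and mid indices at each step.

Binary search for 2 in [1, 3, 7, 8, 20, 21, 27]:

lo=0, hi=6, mid=3, arr[mid]=8 -> 8 > 2, search left half
lo=0, hi=2, mid=1, arr[mid]=3 -> 3 > 2, search left half
lo=0, hi=0, mid=0, arr[mid]=1 -> 1 < 2, search right half
lo=1 > hi=0, target 2 not found

Binary search determines that 2 is not in the array after 3 comparisons. The search space was exhausted without finding the target.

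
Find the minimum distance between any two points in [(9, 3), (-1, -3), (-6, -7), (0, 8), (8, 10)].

Computing all pairwise distances among 5 points:

d((9, 3), (-1, -3)) = 11.6619
d((9, 3), (-6, -7)) = 18.0278
d((9, 3), (0, 8)) = 10.2956
d((9, 3), (8, 10)) = 7.0711
d((-1, -3), (-6, -7)) = 6.4031 <-- minimum
d((-1, -3), (0, 8)) = 11.0454
d((-1, -3), (8, 10)) = 15.8114
d((-6, -7), (0, 8)) = 16.1555
d((-6, -7), (8, 10)) = 22.0227
d((0, 8), (8, 10)) = 8.2462

Closest pair: (-1, -3) and (-6, -7) with distance 6.4031

The closest pair is (-1, -3) and (-6, -7) with Euclidean distance 6.4031. For 5 points, brute-force pairwise comparison is shown above. For large n, the divide-and-conquer algorithm (sort by x, recurse on halves, check the dividing strip) achieves O(n log n).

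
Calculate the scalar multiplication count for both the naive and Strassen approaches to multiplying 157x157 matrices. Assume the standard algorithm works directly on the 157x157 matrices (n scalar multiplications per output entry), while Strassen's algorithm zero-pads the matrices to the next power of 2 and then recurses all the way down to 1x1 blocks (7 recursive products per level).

Matrix multiplication for 157x157 matrices:

Strassen's algorithm requires power-of-2 dimensions. Pad 157x157 to 256x256 (next power of 2).

Standard algorithm: 157^3 = 3869893 multiplications
Strassen's algorithm: 7^(log2(256)) = 7^8 = 5764801 multiplications
Difference: 3869893 - 5764801 = -1894908 (Strassen uses MORE here due to padding overhead — for small or just-over-power-of-2 n, padding can outweigh the per-level savings)

Standard: 3869893 multiplications (157^3). Strassen: 5764801 multiplications (7^8, after padding to 256x256). Strassen reduces 8 recursive multiplications to 7 at each level.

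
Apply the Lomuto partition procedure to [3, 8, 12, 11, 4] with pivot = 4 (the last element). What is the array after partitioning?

Lomuto partition with pivot = 4:

Initial array: [3, 8, 12, 11, 4]

arr[0]=3 <= 4: swap with position 0, array becomes [3, 8, 12, 11, 4]
arr[1]=8 > 4: no swap
arr[2]=12 > 4: no swap
arr[3]=11 > 4: no swap

Place pivot at position 1: [3, 4, 12, 11, 8]
Pivot position: 1

After partitioning with pivot 4, the array becomes [3, 4, 12, 11, 8]. The pivot is placed at index 1. All elements to the left of the pivot are <= 4, and all elements to the right are > 4.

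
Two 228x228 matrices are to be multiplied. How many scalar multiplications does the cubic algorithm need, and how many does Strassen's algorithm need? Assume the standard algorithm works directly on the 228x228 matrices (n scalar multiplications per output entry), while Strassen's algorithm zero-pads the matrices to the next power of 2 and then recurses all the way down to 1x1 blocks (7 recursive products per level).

Matrix multiplication for 228x228 matrices:

Strassen's algorithm requires power-of-2 dimensions. Pad 228x228 to 256x256 (next power of 2).

Standard algorithm: 228^3 = 11852352 multiplications
Strassen's algorithm: 7^(log2(256)) = 7^8 = 5764801 multiplications
Savings: 11852352 - 5764801 = 6087551 multiplications

Standard: 11852352 multiplications (228^3). Strassen: 5764801 multiplications (7^8, after padding to 256x256). Strassen reduces 8 recursive multiplications to 7 at each level.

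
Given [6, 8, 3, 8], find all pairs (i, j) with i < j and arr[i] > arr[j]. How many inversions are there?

Finding inversions in [6, 8, 3, 8]:

(0, 2): arr[0]=6 > arr[2]=3
(1, 2): arr[1]=8 > arr[2]=3

Total inversions: 2

The array has 2 inversion(s): (0,2), (1,2). Each pair (i,j) satisfies i < j and arr[i] > arr[j].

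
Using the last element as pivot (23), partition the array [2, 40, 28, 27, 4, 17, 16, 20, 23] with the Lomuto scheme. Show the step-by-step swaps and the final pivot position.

Lomuto partition with pivot = 23:

Initial array: [2, 40, 28, 27, 4, 17, 16, 20, 23]

arr[0]=2 <= 23: swap with position 0, array becomes [2, 40, 28, 27, 4, 17, 16, 20, 23]
arr[1]=40 > 23: no swap
arr[2]=28 > 23: no swap
arr[3]=27 > 23: no swap
arr[4]=4 <= 23: swap with position 1, array becomes [2, 4, 28, 27, 40, 17, 16, 20, 23]
arr[5]=17 <= 23: swap with position 2, array becomes [2, 4, 17, 27, 40, 28, 16, 20, 23]
arr[6]=16 <= 23: swap with position 3, array becomes [2, 4, 17, 16, 40, 28, 27, 20, 23]
arr[7]=20 <= 23: swap with position 4, array becomes [2, 4, 17, 16, 20, 28, 27, 40, 23]

Place pivot at position 5: [2, 4, 17, 16, 20, 23, 27, 40, 28]
Pivot position: 5

After partitioning with pivot 23, the array becomes [2, 4, 17, 16, 20, 23, 27, 40, 28]. The pivot is placed at index 5. All elements to the left of the pivot are <= 23, and all elements to the right are > 23.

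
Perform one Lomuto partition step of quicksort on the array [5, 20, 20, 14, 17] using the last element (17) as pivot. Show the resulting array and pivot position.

Lomuto partition with pivot = 17:

Initial array: [5, 20, 20, 14, 17]

arr[0]=5 <= 17: swap with position 0, array becomes [5, 20, 20, 14, 17]
arr[1]=20 > 17: no swap
arr[2]=20 > 17: no swap
arr[3]=14 <= 17: swap with position 1, array becomes [5, 14, 20, 20, 17]

Place pivot at position 2: [5, 14, 17, 20, 20]
Pivot position: 2

After partitioning with pivot 17, the array becomes [5, 14, 17, 20, 20]. The pivot is placed at index 2. All elements to the left of the pivot are <= 17, and all elements to the right are > 17.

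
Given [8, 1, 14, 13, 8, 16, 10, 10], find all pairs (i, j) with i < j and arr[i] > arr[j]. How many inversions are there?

Finding inversions in [8, 1, 14, 13, 8, 16, 10, 10]:

(0, 1): arr[0]=8 > arr[1]=1
(2, 3): arr[2]=14 > arr[3]=13
(2, 4): arr[2]=14 > arr[4]=8
(2, 6): arr[2]=14 > arr[6]=10
(2, 7): arr[2]=14 > arr[7]=10
(3, 4): arr[3]=13 > arr[4]=8
(3, 6): arr[3]=13 > arr[6]=10
(3, 7): arr[3]=13 > arr[7]=10
(5, 6): arr[5]=16 > arr[6]=10
(5, 7): arr[5]=16 > arr[7]=10

Total inversions: 10

The array has 10 inversion(s): (0,1), (2,3), (2,4), (2,6), (2,7), (3,4), (3,6), (3,7), (5,6), (5,7). Each pair (i,j) satisfies i < j and arr[i] > arr[j].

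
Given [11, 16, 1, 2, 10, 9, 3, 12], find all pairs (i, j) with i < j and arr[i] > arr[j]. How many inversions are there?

Finding inversions in [11, 16, 1, 2, 10, 9, 3, 12]:

(0, 2): arr[0]=11 > arr[2]=1
(0, 3): arr[0]=11 > arr[3]=2
(0, 4): arr[0]=11 > arr[4]=10
(0, 5): arr[0]=11 > arr[5]=9
(0, 6): arr[0]=11 > arr[6]=3
(1, 2): arr[1]=16 > arr[2]=1
(1, 3): arr[1]=16 > arr[3]=2
(1, 4): arr[1]=16 > arr[4]=10
(1, 5): arr[1]=16 > arr[5]=9
(1, 6): arr[1]=16 > arr[6]=3
(1, 7): arr[1]=16 > arr[7]=12
(4, 5): arr[4]=10 > arr[5]=9
(4, 6): arr[4]=10 > arr[6]=3
(5, 6): arr[5]=9 > arr[6]=3

Total inversions: 14

The array has 14 inversion(s): (0,2), (0,3), (0,4), (0,5), (0,6), (1,2), (1,3), (1,4), (1,5), (1,6), (1,7), (4,5), (4,6), (5,6). Each pair (i,j) satisfies i < j and arr[i] > arr[j].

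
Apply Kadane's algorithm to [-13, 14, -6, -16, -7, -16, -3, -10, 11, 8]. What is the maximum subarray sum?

Using Kadane's algorithm on [-13, 14, -6, -16, -7, -16, -3, -10, 11, 8]:

Scanning through the array:
Position 1 (value 14): max_ending_here = 14, max_so_far = 14
Position 2 (value -6): max_ending_here = 8, max_so_far = 14
Position 3 (value -16): max_ending_here = -8, max_so_far = 14
Position 4 (value -7): max_ending_here = -7, max_so_far = 14
Position 5 (value -16): max_ending_here = -16, max_so_far = 14
Position 6 (value -3): max_ending_here = -3, max_so_far = 14
Position 7 (value -10): max_ending_here = -10, max_so_far = 14
Position 8 (value 11): max_ending_here = 11, max_so_far = 14
Position 9 (value 8): max_ending_here = 19, max_so_far = 19

Maximum subarray: [11, 8]
Maximum sum: 19

The maximum subarray is [11, 8] with sum 19. This subarray runs from index 8 to index 9.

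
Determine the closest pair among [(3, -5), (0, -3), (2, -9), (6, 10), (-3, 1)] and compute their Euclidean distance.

Computing all pairwise distances among 5 points:

d((3, -5), (0, -3)) = 3.6056 <-- minimum
d((3, -5), (2, -9)) = 4.1231
d((3, -5), (6, 10)) = 15.2971
d((3, -5), (-3, 1)) = 8.4853
d((0, -3), (2, -9)) = 6.3246
d((0, -3), (6, 10)) = 14.3178
d((0, -3), (-3, 1)) = 5.0
d((2, -9), (6, 10)) = 19.4165
d((2, -9), (-3, 1)) = 11.1803
d((6, 10), (-3, 1)) = 12.7279

Closest pair: (3, -5) and (0, -3) with distance 3.6056

The closest pair is (3, -5) and (0, -3) with Euclidean distance 3.6056. For 5 points, brute-force pairwise comparison is shown above. For large n, the divide-and-conquer algorithm (sort by x, recurse on halves, check the dividing strip) achieves O(n log n).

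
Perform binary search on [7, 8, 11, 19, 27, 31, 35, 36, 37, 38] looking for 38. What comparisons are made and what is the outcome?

Binary search for 38 in [7, 8, 11, 19, 27, 31, 35, 36, 37, 38]:

lo=0, hi=9, mid=4, arr[mid]=27 -> 27 < 38, search right half
lo=5, hi=9, mid=7, arr[mid]=36 -> 36 < 38, search right half
lo=8, hi=9, mid=8, arr[mid]=37 -> 37 < 38, search right half
lo=9, hi=9, mid=9, arr[mid]=38 -> Found target at index 9!

Binary search finds 38 at index 9 after 4 comparisons. The search repeatedly halves the search space by comparing with the middle element.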